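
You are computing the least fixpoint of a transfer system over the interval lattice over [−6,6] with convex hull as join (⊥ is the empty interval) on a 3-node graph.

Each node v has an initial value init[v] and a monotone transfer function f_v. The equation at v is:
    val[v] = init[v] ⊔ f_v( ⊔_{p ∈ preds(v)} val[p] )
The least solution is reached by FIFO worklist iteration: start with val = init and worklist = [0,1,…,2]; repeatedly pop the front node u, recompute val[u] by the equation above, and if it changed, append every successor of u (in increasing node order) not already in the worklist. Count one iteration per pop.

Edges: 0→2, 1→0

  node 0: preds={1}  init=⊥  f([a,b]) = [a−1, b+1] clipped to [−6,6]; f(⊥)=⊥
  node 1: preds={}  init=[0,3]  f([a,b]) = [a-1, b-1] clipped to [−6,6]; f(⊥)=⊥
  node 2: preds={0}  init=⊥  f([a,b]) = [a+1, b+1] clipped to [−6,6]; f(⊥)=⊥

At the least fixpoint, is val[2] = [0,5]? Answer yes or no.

yes

Iteration log — 3 steps:
  step 1. node 0  ⊔preds=[0,3]  new=[-1,4]  old=⊥  +wl: 
  step 2. node 1  ⊔preds=⊥  new=[0,3]  stable
  step 3. node 2  ⊔preds=[-1,4]  new=[0,5]  old=⊥  +wl: 

Least fixpoint reached:
  node 0: [-1,4]
  node 1: [0,3]
  node 2: [0,5]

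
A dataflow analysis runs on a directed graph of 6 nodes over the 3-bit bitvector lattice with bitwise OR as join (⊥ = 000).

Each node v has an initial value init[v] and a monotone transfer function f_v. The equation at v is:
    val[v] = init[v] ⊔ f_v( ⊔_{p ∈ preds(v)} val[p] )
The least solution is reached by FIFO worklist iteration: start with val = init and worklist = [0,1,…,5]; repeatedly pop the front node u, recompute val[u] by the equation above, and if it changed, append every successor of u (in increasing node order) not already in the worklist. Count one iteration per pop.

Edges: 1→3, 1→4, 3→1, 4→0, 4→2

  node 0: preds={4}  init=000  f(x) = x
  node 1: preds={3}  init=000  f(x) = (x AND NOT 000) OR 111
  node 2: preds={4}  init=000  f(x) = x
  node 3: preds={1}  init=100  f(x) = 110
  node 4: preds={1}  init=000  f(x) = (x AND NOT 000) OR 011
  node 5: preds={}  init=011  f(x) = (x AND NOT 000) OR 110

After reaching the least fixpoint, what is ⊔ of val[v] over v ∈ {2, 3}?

Iteration log — 9 steps:
  step 1. node 0  ⊔preds=000  new=000  stable
  step 2. node 1  ⊔preds=100  new=111  old=000  +wl: 
  step 3. node 2  ⊔preds=000  new=000  stable
  step 4. node 3  ⊔preds=111  new=110  old=100  +wl: 1
  step 5. node 4  ⊔preds=111  new=111  old=000  +wl: 0,2
  step 6. node 5  ⊔preds=000  new=111  old=011  +wl: 
  step 7. node 1  ⊔preds=110  new=111  stable
  step 8. node 0  ⊔preds=111  new=111  old=000  +wl: 
  step 9. node 2  ⊔preds=111  new=111  old=000  +wl: 

Least fixpoint reached:
  node 0: 111
  node 1: 111
  node 2: 111
  node 3: 110
  node 4: 111
  node 5: 111

111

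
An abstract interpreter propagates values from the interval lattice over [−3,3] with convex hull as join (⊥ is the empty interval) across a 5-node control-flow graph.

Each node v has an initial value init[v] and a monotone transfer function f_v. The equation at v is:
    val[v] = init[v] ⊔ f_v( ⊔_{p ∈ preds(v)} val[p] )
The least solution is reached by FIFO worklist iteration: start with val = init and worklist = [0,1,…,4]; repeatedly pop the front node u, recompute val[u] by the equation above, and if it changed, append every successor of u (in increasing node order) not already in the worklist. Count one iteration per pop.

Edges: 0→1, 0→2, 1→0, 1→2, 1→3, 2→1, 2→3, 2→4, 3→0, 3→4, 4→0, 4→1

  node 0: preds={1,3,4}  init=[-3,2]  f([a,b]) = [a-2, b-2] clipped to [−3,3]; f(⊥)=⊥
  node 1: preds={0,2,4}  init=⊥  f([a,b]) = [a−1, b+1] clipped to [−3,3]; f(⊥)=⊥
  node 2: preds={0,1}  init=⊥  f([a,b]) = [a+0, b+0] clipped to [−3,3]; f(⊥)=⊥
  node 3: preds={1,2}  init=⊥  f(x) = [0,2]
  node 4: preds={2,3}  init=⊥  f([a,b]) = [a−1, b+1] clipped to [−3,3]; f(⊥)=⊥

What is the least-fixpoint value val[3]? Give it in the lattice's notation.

Worklist (7 pops):
  #1 pop 0: in=⊥ → [-3,2] (no change)
  #2 pop 1: in=[-3,2] → [-3,3] (was ⊥); enqueue [0]
  #3 pop 2: in=[-3,3] → [-3,3] (was ⊥); enqueue [1]
  #4 pop 3: in=[-3,3] → [0,2] (was ⊥); enqueue []
  #5 pop 4: in=[-3,3] → [-3,3] (was ⊥); enqueue []
  #6 pop 0: in=[-3,3] → [-3,2] (no change)
  #7 pop 1: in=[-3,3] → [-3,3] (no change)

Fixpoint:
  val[0] = [-3,2]
  val[1] = [-3,3]
  val[2] = [-3,3]
  val[3] = [0,2]
  val[4] = [-3,3]

[0,2]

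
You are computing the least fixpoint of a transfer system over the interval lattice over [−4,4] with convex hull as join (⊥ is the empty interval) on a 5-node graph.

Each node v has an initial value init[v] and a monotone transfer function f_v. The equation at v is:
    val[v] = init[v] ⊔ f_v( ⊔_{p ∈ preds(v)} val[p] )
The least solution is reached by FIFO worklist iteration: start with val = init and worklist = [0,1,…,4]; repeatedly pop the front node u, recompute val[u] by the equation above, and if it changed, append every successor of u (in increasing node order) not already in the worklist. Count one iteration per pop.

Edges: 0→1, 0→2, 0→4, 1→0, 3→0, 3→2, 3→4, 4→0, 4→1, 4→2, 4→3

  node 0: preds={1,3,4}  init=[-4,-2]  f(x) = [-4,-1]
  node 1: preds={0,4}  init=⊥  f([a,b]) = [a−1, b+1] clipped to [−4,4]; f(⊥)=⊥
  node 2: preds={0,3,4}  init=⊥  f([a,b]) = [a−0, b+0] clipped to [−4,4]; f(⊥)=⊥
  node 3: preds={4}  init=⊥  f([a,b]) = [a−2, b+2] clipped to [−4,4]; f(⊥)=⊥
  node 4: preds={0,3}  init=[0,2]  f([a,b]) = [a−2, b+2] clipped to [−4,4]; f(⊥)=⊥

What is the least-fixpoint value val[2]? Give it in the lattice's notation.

Trace (12 dequeues):
  [1] u=0 | in [0,2] | out [-4,-1] | prev [-4,-2] | push {}
  [2] u=1 | in [-4,2] | out [-4,3] | prev ⊥ | push {0}
  [3] u=2 | in [-4,2] | out [-4,2] | prev ⊥ | push {}
  [4] u=3 | in [0,2] | out [-2,4] | prev ⊥ | push {2}
  [5] u=4 | in [-4,4] | out [-4,4] | prev [0,2] | push {1,3}
  [6] u=0 | in [-4,4] | out [-4,-1] | ==
  [7] u=2 | in [-4,4] | out [-4,4] | prev [-4,2] | push {}
  [8] u=1 | in [-4,4] | out [-4,4] | prev [-4,3] | push {0}
  [9] u=3 | in [-4,4] | out [-4,4] | prev [-2,4] | push {2,4}
  [10] u=0 | in [-4,4] | out [-4,-1] | ==
  [11] u=2 | in [-4,4] | out [-4,4] | ==
  [12] u=4 | in [-4,4] | out [-4,4] | ==

Converged values:
  [0] [-4,-1]
  [1] [-4,4]
  [2] [-4,4]
  [3] [-4,4]
  [4] [-4,4]

[-4,4]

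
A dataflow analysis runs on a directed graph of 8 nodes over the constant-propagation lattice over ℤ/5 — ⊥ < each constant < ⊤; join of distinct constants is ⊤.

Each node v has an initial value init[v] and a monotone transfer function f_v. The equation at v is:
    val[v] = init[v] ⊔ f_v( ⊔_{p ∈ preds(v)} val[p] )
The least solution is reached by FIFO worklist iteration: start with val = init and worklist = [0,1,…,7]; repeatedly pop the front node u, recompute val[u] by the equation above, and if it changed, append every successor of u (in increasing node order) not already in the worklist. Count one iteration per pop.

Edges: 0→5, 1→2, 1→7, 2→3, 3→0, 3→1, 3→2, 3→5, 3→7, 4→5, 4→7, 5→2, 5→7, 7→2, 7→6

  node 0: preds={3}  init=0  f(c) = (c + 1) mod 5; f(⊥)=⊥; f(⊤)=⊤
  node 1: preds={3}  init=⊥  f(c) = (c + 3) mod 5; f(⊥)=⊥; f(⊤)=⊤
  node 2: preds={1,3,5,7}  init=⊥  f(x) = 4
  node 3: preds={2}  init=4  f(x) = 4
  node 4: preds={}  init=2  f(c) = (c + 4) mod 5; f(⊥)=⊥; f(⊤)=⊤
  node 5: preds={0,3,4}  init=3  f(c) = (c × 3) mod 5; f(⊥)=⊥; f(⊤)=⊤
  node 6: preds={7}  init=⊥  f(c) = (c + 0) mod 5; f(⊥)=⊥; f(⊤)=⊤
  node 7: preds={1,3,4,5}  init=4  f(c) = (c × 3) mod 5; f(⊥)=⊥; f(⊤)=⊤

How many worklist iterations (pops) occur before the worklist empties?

Trace (10 dequeues):
  [1] u=0 | in 4 | out 0 | ==
  [2] u=1 | in 4 | out 2 | prev ⊥ | push {}
  [3] u=2 | in ⊤ | out 4 | prev ⊥ | push {}
  [4] u=3 | in 4 | out 4 | ==
  [5] u=4 | in ⊥ | out 2 | ==
  [6] u=5 | in ⊤ | out ⊤ | prev 3 | push {2}
  [7] u=6 | in 4 | out 4 | prev ⊥ | push {}
  [8] u=7 | in ⊤ | out ⊤ | prev 4 | push {6}
  [9] u=2 | in ⊤ | out 4 | ==
  [10] u=6 | in ⊤ | out ⊤ | prev 4 | push {}

Converged values:
  [0] 0
  [1] 2
  [2] 4
  [3] 4
  [4] 2
  [5] ⊤
  [6] ⊤
  [7] ⊤

10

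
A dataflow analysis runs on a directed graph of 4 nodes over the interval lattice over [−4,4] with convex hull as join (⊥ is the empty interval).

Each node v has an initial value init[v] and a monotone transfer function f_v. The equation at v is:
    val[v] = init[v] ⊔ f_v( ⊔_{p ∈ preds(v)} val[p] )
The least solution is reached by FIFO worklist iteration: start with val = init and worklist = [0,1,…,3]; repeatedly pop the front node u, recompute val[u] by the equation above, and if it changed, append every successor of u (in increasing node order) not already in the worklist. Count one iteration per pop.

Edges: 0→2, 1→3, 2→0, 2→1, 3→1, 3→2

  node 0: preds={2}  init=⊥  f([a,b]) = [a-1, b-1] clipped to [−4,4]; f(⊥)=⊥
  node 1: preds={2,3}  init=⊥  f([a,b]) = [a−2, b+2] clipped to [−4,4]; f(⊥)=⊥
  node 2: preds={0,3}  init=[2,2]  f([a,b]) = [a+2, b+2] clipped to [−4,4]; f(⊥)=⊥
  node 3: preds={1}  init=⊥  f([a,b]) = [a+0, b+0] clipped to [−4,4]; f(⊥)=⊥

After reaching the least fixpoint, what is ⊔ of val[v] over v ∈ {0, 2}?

Trace (18 dequeues):
  [1] u=0 | in [2,2] | out [1,1] | prev ⊥ | push {}
  [2] u=1 | in [2,2] | out [0,4] | prev ⊥ | push {}
  [3] u=2 | in [1,1] | out [2,3] | prev [2,2] | push {0,1}
  [4] u=3 | in [0,4] | out [0,4] | prev ⊥ | push {2}
  [5] u=0 | in [2,3] | out [1,2] | prev [1,1] | push {}
  [6] u=1 | in [0,4] | out [-2,4] | prev [0,4] | push {3}
  [7] u=2 | in [0,4] | out [2,4] | prev [2,3] | push {0,1}
  [8] u=3 | in [-2,4] | out [-2,4] | prev [0,4] | push {2}
  [9] u=0 | in [2,4] | out [1,3] | prev [1,2] | push {}
  [10] u=1 | in [-2,4] | out [-4,4] | prev [-2,4] | push {3}
  [11] u=2 | in [-2,4] | out [0,4] | prev [2,4] | push {0,1}
  [12] u=3 | in [-4,4] | out [-4,4] | prev [-2,4] | push {2}
  [13] u=0 | in [0,4] | out [-1,3] | prev [1,3] | push {}
  [14] u=1 | in [-4,4] | out [-4,4] | ==
  [15] u=2 | in [-4,4] | out [-2,4] | prev [0,4] | push {0,1}
  [16] u=0 | in [-2,4] | out [-3,3] | prev [-1,3] | push {2}
  [17] u=1 | in [-4,4] | out [-4,4] | ==
  [18] u=2 | in [-4,4] | out [-2,4] | ==

Converged values:
  [0] [-3,3]
  [1] [-4,4]
  [2] [-2,4]
  [3] [-4,4]

[-3,4]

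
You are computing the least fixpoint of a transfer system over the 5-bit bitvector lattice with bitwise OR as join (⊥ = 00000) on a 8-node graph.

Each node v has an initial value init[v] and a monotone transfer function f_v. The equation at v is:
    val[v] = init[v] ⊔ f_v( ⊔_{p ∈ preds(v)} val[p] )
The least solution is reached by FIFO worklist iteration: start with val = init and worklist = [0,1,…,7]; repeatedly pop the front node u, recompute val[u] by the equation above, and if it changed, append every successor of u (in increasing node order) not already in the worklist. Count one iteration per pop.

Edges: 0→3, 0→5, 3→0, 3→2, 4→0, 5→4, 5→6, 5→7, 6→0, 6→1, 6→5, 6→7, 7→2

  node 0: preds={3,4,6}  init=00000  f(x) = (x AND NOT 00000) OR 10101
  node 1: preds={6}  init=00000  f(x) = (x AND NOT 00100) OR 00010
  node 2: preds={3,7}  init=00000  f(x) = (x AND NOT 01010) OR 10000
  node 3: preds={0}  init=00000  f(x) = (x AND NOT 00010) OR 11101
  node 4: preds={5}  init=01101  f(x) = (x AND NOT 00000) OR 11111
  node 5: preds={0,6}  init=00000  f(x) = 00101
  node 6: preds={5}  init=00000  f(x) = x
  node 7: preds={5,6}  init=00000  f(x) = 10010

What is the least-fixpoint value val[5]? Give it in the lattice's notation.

00101

Iteration log — 14 steps:
  step 1. node 0  ⊔preds=01101  new=11101  old=00000  +wl: 
  step 2. node 1  ⊔preds=00000  new=00010  old=00000  +wl: 
  step 3. node 2  ⊔preds=00000  new=10000  old=00000  +wl: 
  step 4. node 3  ⊔preds=11101  new=11101  old=00000  +wl: 0,2
  step 5. node 4  ⊔preds=00000  new=11111  old=01101  +wl: 
  step 6. node 5  ⊔preds=11101  new=00101  old=00000  +wl: 4
  step 7. node 6  ⊔preds=00101  new=00101  old=00000  +wl: 1,5
  step 8. node 7  ⊔preds=00101  new=10010  old=00000  +wl: 
  step 9. node 0  ⊔preds=11111  new=11111  old=11101  +wl: 3
  step 10. node 2  ⊔preds=11111  new=10101  old=10000  +wl: 
  step 11. node 4  ⊔preds=00101  new=11111  stable
  step 12. node 1  ⊔preds=00101  new=00011  old=00010  +wl: 
  step 13. node 5  ⊔preds=11111  new=00101  stable
  step 14. node 3  ⊔preds=11111  new=11101  stable

Least fixpoint reached:
  node 0: 11111
  node 1: 00011
  node 2: 10101
  node 3: 11101
  node 4: 11111
  node 5: 00101
  node 6: 00101
  node 7: 10010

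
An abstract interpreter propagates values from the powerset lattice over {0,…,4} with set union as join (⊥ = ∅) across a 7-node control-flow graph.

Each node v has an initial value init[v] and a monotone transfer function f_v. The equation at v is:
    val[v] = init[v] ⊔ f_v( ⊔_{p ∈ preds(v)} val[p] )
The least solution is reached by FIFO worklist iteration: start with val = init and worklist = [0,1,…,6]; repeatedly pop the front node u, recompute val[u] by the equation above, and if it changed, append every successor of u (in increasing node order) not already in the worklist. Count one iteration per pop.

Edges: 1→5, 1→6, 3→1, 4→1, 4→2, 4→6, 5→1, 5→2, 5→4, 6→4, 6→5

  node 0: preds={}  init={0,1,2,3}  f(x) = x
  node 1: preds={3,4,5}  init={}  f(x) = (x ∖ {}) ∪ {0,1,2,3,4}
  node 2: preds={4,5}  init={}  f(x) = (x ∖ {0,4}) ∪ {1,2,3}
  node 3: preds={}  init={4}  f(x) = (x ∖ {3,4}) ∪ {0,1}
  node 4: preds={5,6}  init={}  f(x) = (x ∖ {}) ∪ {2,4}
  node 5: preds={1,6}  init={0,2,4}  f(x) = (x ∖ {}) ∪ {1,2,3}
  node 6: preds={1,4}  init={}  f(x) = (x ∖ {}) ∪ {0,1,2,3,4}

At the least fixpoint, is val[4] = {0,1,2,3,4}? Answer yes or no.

yes

Worklist (14 pops):
  #1 pop 0: in={} → {0,1,2,3} (no change)
  #2 pop 1: in={0,2,4} → {0,1,2,3,4} (was {}); enqueue []
  #3 pop 2: in={0,2,4} → {1,2,3} (was {}); enqueue []
  #4 pop 3: in={} → {0,1,4} (was {4}); enqueue [1]
  #5 pop 4: in={0,2,4} → {0,2,4} (was {}); enqueue [2]
  #6 pop 5: in={0,1,2,3,4} → {0,1,2,3,4} (was {0,2,4}); enqueue [4]
  #7 pop 6: in={0,1,2,3,4} → {0,1,2,3,4} (was {}); enqueue [5]
  #8 pop 1: in={0,1,2,3,4} → {0,1,2,3,4} (no change)
  #9 pop 2: in={0,1,2,3,4} → {1,2,3} (no change)
  #10 pop 4: in={0,1,2,3,4} → {0,1,2,3,4} (was {0,2,4}); enqueue [1,2,6]
  #11 pop 5: in={0,1,2,3,4} → {0,1,2,3,4} (no change)
  #12 pop 1: in={0,1,2,3,4} → {0,1,2,3,4} (no change)
  #13 pop 2: in={0,1,2,3,4} → {1,2,3} (no change)
  #14 pop 6: in={0,1,2,3,4} → {0,1,2,3,4} (no change)

Fixpoint:
  val[0] = {0,1,2,3}
  val[1] = {0,1,2,3,4}
  val[2] = {1,2,3}
  val[3] = {0,1,4}
  val[4] = {0,1,2,3,4}
  val[5] = {0,1,2,3,4}
  val[6] = {0,1,2,3,4}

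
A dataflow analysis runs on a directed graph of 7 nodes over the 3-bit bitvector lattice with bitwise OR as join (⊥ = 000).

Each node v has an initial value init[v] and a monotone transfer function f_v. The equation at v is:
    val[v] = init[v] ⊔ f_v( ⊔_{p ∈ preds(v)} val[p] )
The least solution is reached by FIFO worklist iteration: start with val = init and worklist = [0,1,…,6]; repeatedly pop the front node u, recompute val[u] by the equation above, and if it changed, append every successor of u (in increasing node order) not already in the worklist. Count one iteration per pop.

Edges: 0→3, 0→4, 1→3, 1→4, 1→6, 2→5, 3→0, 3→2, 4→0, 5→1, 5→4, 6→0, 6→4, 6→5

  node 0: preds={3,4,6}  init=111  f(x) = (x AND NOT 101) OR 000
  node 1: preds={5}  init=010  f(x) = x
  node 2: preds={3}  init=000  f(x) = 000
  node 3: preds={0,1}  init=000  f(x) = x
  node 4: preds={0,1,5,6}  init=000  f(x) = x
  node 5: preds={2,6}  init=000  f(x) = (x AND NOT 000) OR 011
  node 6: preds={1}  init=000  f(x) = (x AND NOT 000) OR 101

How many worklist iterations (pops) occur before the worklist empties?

18

Worklist (18 pops):
  #1 pop 0: in=000 → 111 (no change)
  #2 pop 1: in=000 → 010 (no change)
  #3 pop 2: in=000 → 000 (no change)
  #4 pop 3: in=111 → 111 (was 000); enqueue [0,2]
  #5 pop 4: in=111 → 111 (was 000); enqueue []
  #6 pop 5: in=000 → 011 (was 000); enqueue [1,4]
  #7 pop 6: in=010 → 111 (was 000); enqueue [5]
  #8 pop 0: in=111 → 111 (no change)
  #9 pop 2: in=111 → 000 (no change)
  #10 pop 1: in=011 → 011 (was 010); enqueue [3,6]
  #11 pop 4: in=111 → 111 (no change)
  #12 pop 5: in=111 → 111 (was 011); enqueue [1,4]
  #13 pop 3: in=111 → 111 (no change)
  #14 pop 6: in=011 → 111 (no change)
  #15 pop 1: in=111 → 111 (was 011); enqueue [3,6]
  #16 pop 4: in=111 → 111 (no change)
  #17 pop 3: in=111 → 111 (no change)
  #18 pop 6: in=111 → 111 (no change)

Fixpoint:
  val[0] = 111
  val[1] = 111
  val[2] = 000
  val[3] = 111
  val[4] = 111
  val[5] = 111
  val[6] = 111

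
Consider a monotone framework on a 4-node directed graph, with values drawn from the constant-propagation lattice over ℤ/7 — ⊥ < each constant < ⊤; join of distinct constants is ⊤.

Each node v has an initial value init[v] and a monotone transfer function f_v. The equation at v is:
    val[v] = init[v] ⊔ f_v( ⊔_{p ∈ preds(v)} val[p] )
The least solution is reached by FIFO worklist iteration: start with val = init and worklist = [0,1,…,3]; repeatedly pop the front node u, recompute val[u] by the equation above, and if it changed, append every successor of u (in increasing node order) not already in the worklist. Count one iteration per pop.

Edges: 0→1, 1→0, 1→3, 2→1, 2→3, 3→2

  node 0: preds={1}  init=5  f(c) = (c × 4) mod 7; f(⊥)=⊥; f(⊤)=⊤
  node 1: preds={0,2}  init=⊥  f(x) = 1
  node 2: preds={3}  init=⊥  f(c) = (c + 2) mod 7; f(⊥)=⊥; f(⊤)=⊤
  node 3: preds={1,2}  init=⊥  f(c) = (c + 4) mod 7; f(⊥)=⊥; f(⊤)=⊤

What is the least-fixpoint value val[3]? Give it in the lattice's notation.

⊤

Worklist (11 pops):
  #1 pop 0: in=⊥ → 5 (no change)
  #2 pop 1: in=5 → 1 (was ⊥); enqueue [0]
  #3 pop 2: in=⊥ → ⊥ (no change)
  #4 pop 3: in=1 → 5 (was ⊥); enqueue [2]
  #5 pop 0: in=1 → ⊤ (was 5); enqueue [1]
  #6 pop 2: in=5 → 0 (was ⊥); enqueue [3]
  #7 pop 1: in=⊤ → 1 (no change)
  #8 pop 3: in=⊤ → ⊤ (was 5); enqueue [2]
  #9 pop 2: in=⊤ → ⊤ (was 0); enqueue [1,3]
  #10 pop 1: in=⊤ → 1 (no change)
  #11 pop 3: in=⊤ → ⊤ (no change)

Fixpoint:
  val[0] = ⊤
  val[1] = 1
  val[2] = ⊤
  val[3] = ⊤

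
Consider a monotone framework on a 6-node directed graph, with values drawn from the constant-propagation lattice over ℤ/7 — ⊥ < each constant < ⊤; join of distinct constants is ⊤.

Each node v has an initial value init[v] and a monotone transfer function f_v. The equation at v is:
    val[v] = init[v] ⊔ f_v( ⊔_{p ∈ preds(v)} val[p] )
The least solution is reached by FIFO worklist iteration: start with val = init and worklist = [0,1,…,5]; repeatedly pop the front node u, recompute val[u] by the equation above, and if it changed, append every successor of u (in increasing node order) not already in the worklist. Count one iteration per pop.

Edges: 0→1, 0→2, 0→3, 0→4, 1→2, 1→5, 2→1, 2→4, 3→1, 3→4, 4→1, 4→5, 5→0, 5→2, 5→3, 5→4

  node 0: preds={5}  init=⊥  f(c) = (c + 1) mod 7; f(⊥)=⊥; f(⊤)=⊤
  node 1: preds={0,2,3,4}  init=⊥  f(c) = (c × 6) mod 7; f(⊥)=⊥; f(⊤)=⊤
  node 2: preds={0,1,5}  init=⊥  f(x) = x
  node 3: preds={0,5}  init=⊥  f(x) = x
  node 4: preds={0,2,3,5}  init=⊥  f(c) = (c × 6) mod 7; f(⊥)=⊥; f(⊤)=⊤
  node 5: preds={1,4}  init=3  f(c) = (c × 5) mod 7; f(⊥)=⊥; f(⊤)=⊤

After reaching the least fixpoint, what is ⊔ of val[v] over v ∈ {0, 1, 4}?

⊤

Iteration log — 13 steps:
  step 1. node 0  ⊔preds=3  new=4  old=⊥  +wl: 
  step 2. node 1  ⊔preds=4  new=3  old=⊥  +wl: 
  step 3. node 2  ⊔preds=⊤  new=⊤  old=⊥  +wl: 1
  step 4. node 3  ⊔preds=⊤  new=⊤  old=⊥  +wl: 
  step 5. node 4  ⊔preds=⊤  new=⊤  old=⊥  +wl: 
  step 6. node 5  ⊔preds=⊤  new=⊤  old=3  +wl: 0,2,3,4
  step 7. node 1  ⊔preds=⊤  new=⊤  old=3  +wl: 5
  step 8. node 0  ⊔preds=⊤  new=⊤  old=4  +wl: 1
  step 9. node 2  ⊔preds=⊤  new=⊤  stable
  step 10. node 3  ⊔preds=⊤  new=⊤  stable
  step 11. node 4  ⊔preds=⊤  new=⊤  stable
  step 12. node 5  ⊔preds=⊤  new=⊤  stable
  step 13. node 1  ⊔preds=⊤  new=⊤  stable

Least fixpoint reached:
  node 0: ⊤
  node 1: ⊤
  node 2: ⊤
  node 3: ⊤
  node 4: ⊤
  node 5: ⊤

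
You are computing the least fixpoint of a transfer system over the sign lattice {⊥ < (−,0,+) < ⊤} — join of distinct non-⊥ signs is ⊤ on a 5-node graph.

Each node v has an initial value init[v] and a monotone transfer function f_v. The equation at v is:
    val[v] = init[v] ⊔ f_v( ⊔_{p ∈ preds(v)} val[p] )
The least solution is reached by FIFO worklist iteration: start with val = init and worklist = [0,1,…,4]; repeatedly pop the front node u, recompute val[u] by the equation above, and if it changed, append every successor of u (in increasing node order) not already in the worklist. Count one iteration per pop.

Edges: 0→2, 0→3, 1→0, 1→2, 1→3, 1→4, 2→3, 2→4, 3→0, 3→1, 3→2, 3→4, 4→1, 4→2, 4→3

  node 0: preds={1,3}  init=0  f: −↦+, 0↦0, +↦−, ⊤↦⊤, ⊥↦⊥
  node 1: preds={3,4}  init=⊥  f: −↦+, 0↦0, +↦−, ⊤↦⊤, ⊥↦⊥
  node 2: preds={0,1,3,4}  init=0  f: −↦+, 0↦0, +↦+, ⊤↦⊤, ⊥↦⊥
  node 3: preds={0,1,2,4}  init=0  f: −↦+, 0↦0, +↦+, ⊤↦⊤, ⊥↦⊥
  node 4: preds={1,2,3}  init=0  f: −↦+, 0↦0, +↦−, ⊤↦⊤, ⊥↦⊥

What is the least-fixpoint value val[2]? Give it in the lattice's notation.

Trace (6 dequeues):
  [1] u=0 | in 0 | out 0 | ==
  [2] u=1 | in 0 | out 0 | prev ⊥ | push {0}
  [3] u=2 | in 0 | out 0 | ==
  [4] u=3 | in 0 | out 0 | ==
  [5] u=4 | in 0 | out 0 | ==
  [6] u=0 | in 0 | out 0 | ==

Converged values:
  [0] 0
  [1] 0
  [2] 0
  [3] 0
  [4] 0

0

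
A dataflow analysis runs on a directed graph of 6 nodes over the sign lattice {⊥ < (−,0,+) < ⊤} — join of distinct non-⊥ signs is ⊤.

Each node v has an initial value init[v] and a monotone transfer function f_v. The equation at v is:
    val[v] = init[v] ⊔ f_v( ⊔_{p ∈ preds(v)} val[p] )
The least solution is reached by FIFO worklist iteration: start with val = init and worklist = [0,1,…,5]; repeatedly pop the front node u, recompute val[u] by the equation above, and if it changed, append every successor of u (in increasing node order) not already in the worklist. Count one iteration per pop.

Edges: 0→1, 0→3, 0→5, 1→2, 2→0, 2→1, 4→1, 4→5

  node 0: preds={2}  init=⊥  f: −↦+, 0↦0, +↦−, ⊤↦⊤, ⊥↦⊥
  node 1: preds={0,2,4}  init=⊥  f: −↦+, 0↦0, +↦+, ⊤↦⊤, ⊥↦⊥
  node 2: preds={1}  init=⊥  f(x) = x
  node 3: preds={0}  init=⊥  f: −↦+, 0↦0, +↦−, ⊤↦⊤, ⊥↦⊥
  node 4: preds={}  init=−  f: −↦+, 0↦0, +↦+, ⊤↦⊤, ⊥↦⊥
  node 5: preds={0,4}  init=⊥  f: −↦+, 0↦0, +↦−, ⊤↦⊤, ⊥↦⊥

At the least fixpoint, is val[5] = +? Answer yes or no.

Iteration log — 15 steps:
  step 1. node 0  ⊔preds=⊥  new=⊥  stable
  step 2. node 1  ⊔preds=−  new=+  old=⊥  +wl: 
  step 3. node 2  ⊔preds=+  new=+  old=⊥  +wl: 0,1
  step 4. node 3  ⊔preds=⊥  new=⊥  stable
  step 5. node 4  ⊔preds=⊥  new=−  stable
  step 6. node 5  ⊔preds=−  new=+  old=⊥  +wl: 
  step 7. node 0  ⊔preds=+  new=−  old=⊥  +wl: 3,5
  step 8. node 1  ⊔preds=⊤  new=⊤  old=+  +wl: 2
  step 9. node 3  ⊔preds=−  new=+  old=⊥  +wl: 
  step 10. node 5  ⊔preds=−  new=+  stable
  step 11. node 2  ⊔preds=⊤  new=⊤  old=+  +wl: 0,1
  step 12. node 0  ⊔preds=⊤  new=⊤  old=−  +wl: 3,5
  step 13. node 1  ⊔preds=⊤  new=⊤  stable
  step 14. node 3  ⊔preds=⊤  new=⊤  old=+  +wl: 
  step 15. node 5  ⊔preds=⊤  new=⊤  old=+  +wl: 

Least fixpoint reached:
  node 0: ⊤
  node 1: ⊤
  node 2: ⊤
  node 3: ⊤
  node 4: −
  node 5: ⊤

no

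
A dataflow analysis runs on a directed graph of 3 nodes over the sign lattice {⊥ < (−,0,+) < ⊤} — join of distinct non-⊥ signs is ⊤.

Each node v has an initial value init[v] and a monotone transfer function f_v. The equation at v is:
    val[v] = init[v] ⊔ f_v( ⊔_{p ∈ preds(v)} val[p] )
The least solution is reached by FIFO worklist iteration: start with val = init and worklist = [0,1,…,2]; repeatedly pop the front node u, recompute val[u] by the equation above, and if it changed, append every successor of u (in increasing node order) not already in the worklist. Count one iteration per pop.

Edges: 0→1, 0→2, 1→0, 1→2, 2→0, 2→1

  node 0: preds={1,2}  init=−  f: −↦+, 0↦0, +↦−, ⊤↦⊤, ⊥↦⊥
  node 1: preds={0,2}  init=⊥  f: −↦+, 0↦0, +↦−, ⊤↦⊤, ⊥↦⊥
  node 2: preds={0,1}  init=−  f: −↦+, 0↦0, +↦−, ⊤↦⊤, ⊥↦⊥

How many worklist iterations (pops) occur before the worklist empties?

5

Iteration log — 5 steps:
  step 1. node 0  ⊔preds=−  new=⊤  old=−  +wl: 
  step 2. node 1  ⊔preds=⊤  new=⊤  old=⊥  +wl: 0
  step 3. node 2  ⊔preds=⊤  new=⊤  old=−  +wl: 1
  step 4. node 0  ⊔preds=⊤  new=⊤  stable
  step 5. node 1  ⊔preds=⊤  new=⊤  stable

Least fixpoint reached:
  node 0: ⊤
  node 1: ⊤
  node 2: ⊤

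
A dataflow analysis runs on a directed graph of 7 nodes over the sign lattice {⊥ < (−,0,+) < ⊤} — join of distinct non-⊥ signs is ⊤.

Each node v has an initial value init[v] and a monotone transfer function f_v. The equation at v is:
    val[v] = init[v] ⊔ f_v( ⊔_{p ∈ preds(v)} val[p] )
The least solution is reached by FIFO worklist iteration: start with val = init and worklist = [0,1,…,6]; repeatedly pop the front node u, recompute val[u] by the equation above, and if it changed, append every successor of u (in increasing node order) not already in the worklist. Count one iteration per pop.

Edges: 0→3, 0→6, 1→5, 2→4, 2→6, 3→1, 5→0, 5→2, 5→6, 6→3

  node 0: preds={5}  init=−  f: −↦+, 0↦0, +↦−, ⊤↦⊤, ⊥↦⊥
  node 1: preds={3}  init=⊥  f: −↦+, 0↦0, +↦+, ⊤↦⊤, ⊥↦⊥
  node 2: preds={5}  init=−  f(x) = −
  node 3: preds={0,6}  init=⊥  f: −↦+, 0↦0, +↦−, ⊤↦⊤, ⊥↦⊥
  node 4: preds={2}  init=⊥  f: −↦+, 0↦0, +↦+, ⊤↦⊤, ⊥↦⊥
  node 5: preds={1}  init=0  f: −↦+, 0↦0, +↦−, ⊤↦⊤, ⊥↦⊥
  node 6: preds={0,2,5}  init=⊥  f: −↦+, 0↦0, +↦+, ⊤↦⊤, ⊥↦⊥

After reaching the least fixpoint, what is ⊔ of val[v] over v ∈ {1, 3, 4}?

Trace (13 dequeues):
  [1] u=0 | in 0 | out ⊤ | prev − | push {}
  [2] u=1 | in ⊥ | out ⊥ | ==
  [3] u=2 | in 0 | out − | ==
  [4] u=3 | in ⊤ | out ⊤ | prev ⊥ | push {1}
  [5] u=4 | in − | out + | prev ⊥ | push {}
  [6] u=5 | in ⊥ | out 0 | ==
  [7] u=6 | in ⊤ | out ⊤ | prev ⊥ | push {3}
  [8] u=1 | in ⊤ | out ⊤ | prev ⊥ | push {5}
  [9] u=3 | in ⊤ | out ⊤ | ==
  [10] u=5 | in ⊤ | out ⊤ | prev 0 | push {0,2,6}
  [11] u=0 | in ⊤ | out ⊤ | ==
  [12] u=2 | in ⊤ | out − | ==
  [13] u=6 | in ⊤ | out ⊤ | ==

Converged values:
  [0] ⊤
  [1] ⊤
  [2] −
  [3] ⊤
  [4] +
  [5] ⊤
  [6] ⊤

⊤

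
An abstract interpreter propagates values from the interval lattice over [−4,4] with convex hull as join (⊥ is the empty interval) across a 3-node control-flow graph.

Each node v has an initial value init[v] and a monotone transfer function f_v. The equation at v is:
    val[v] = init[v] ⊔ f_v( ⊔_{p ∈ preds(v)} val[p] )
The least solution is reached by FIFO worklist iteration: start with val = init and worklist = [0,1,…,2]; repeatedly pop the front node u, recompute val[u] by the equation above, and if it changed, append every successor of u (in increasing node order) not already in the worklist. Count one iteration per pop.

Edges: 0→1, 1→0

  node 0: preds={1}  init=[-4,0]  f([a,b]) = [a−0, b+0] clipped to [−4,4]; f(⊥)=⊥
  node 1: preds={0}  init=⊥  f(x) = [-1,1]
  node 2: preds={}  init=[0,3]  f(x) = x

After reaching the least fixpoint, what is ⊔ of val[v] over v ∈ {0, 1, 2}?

Trace (5 dequeues):
  [1] u=0 | in ⊥ | out [-4,0] | ==
  [2] u=1 | in [-4,0] | out [-1,1] | prev ⊥ | push {0}
  [3] u=2 | in ⊥ | out [0,3] | ==
  [4] u=0 | in [-1,1] | out [-4,1] | prev [-4,0] | push {1}
  [5] u=1 | in [-4,1] | out [-1,1] | ==

Converged values:
  [0] [-4,1]
  [1] [-1,1]
  [2] [0,3]

[-4,3]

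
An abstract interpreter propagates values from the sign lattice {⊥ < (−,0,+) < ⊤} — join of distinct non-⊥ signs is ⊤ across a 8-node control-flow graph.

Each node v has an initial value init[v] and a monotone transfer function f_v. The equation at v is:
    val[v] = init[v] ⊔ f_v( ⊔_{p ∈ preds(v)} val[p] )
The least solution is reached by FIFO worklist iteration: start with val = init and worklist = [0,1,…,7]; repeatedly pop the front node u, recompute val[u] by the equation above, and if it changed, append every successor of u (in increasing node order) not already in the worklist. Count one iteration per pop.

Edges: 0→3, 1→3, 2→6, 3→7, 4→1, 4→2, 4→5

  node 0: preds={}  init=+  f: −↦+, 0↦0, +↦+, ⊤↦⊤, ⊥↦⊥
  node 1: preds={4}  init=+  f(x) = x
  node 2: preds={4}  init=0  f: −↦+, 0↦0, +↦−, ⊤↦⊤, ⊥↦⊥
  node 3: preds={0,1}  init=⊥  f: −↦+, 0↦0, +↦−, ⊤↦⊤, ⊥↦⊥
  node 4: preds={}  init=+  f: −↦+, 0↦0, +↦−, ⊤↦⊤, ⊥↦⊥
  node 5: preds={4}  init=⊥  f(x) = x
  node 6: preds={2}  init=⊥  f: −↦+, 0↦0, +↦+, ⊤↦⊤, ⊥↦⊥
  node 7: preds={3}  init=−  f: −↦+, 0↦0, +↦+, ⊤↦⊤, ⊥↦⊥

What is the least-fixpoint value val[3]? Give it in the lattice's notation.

−

Trace (8 dequeues):
  [1] u=0 | in ⊥ | out + | ==
  [2] u=1 | in + | out + | ==
  [3] u=2 | in + | out ⊤ | prev 0 | push {}
  [4] u=3 | in + | out − | prev ⊥ | push {}
  [5] u=4 | in ⊥ | out + | ==
  [6] u=5 | in + | out + | prev ⊥ | push {}
  [7] u=6 | in ⊤ | out ⊤ | prev ⊥ | push {}
  [8] u=7 | in − | out ⊤ | prev − | push {}

Converged values:
  [0] +
  [1] +
  [2] ⊤
  [3] −
  [4] +
  [5] +
  [6] ⊤
  [7] ⊤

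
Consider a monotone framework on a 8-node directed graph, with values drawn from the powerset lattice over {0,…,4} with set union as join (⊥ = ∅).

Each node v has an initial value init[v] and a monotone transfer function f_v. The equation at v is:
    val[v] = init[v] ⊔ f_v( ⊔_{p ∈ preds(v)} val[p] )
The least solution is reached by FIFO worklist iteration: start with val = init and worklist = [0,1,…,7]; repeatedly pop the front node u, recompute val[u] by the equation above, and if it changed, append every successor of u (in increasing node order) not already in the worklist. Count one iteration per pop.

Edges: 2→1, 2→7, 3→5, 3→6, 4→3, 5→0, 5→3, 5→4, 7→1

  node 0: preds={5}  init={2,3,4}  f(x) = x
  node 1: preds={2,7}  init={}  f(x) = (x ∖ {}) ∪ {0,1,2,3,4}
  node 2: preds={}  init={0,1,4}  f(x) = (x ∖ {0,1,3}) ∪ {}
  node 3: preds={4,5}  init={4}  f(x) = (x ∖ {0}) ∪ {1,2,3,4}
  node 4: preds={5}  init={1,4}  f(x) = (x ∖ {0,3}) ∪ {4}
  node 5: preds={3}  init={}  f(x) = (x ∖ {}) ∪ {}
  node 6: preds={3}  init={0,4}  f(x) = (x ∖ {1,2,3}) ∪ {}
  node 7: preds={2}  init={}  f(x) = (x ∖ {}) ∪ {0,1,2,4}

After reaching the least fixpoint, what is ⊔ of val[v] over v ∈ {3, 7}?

{0,1,2,3,4}

Trace (13 dequeues):
  [1] u=0 | in {} | out {2,3,4} | ==
  [2] u=1 | in {0,1,4} | out {0,1,2,3,4} | prev {} | push {}
  [3] u=2 | in {} | out {0,1,4} | ==
  [4] u=3 | in {1,4} | out {1,2,3,4} | prev {4} | push {}
  [5] u=4 | in {} | out {1,4} | ==
  [6] u=5 | in {1,2,3,4} | out {1,2,3,4} | prev {} | push {0,3,4}
  [7] u=6 | in {1,2,3,4} | out {0,4} | ==
  [8] u=7 | in {0,1,4} | out {0,1,2,4} | prev {} | push {1}
  [9] u=0 | in {1,2,3,4} | out {1,2,3,4} | prev {2,3,4} | push {}
  [10] u=3 | in {1,2,3,4} | out {1,2,3,4} | ==
  [11] u=4 | in {1,2,3,4} | out {1,2,4} | prev {1,4} | push {3}
  [12] u=1 | in {0,1,2,4} | out {0,1,2,3,4} | ==
  [13] u=3 | in {1,2,3,4} | out {1,2,3,4} | ==

Converged values:
  [0] {1,2,3,4}
  [1] {0,1,2,3,4}
  [2] {0,1,4}
  [3] {1,2,3,4}
  [4] {1,2,4}
  [5] {1,2,3,4}
  [6] {0,4}
  [7] {0,1,2,4}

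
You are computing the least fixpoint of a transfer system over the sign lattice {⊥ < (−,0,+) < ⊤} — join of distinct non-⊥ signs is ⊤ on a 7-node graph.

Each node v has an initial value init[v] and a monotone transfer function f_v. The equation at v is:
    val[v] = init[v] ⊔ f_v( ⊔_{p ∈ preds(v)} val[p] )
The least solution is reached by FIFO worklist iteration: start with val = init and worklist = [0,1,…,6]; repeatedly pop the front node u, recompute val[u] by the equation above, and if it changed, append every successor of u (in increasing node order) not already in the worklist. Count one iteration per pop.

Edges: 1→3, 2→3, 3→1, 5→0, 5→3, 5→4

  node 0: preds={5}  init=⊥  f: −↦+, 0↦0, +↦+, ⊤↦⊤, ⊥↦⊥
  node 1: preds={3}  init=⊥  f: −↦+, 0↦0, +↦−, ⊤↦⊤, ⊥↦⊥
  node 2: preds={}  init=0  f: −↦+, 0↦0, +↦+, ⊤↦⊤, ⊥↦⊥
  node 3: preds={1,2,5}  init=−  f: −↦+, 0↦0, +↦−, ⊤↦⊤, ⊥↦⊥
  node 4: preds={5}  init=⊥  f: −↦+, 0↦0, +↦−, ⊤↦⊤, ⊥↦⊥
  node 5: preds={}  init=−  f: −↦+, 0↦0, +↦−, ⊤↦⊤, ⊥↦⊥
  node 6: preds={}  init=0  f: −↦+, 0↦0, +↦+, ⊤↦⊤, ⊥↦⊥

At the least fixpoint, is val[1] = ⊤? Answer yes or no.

yes

Iteration log — 9 steps:
  step 1. node 0  ⊔preds=−  new=+  old=⊥  +wl: 
  step 2. node 1  ⊔preds=−  new=+  old=⊥  +wl: 
  step 3. node 2  ⊔preds=⊥  new=0  stable
  step 4. node 3  ⊔preds=⊤  new=⊤  old=−  +wl: 1
  step 5. node 4  ⊔preds=−  new=+  old=⊥  +wl: 
  step 6. node 5  ⊔preds=⊥  new=−  stable
  step 7. node 6  ⊔preds=⊥  new=0  stable
  step 8. node 1  ⊔preds=⊤  new=⊤  old=+  +wl: 3
  step 9. node 3  ⊔preds=⊤  new=⊤  stable

Least fixpoint reached:
  node 0: +
  node 1: ⊤
  node 2: 0
  node 3: ⊤
  node 4: +
  node 5: −
  node 6: 0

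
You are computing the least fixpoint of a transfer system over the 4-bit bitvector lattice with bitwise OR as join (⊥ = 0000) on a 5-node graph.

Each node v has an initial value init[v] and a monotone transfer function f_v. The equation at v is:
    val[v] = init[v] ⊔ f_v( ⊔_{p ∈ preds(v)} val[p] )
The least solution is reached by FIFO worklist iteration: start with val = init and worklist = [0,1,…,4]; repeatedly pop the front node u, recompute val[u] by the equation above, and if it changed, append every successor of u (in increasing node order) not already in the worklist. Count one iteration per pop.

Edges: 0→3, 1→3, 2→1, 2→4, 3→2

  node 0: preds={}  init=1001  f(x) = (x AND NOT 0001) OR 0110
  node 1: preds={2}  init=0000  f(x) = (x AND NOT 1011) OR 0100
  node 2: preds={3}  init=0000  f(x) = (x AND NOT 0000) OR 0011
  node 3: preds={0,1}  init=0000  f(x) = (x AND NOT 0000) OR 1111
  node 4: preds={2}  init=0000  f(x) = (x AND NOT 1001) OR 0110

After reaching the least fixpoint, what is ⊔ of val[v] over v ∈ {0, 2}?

1111

Trace (9 dequeues):
  [1] u=0 | in 0000 | out 1111 | prev 1001 | push {}
  [2] u=1 | in 0000 | out 0100 | prev 0000 | push {}
  [3] u=2 | in 0000 | out 0011 | prev 0000 | push {1}
  [4] u=3 | in 1111 | out 1111 | prev 0000 | push {2}
  [5] u=4 | in 0011 | out 0110 | prev 0000 | push {}
  [6] u=1 | in 0011 | out 0100 | ==
  [7] u=2 | in 1111 | out 1111 | prev 0011 | push {1,4}
  [8] u=1 | in 1111 | out 0100 | ==
  [9] u=4 | in 1111 | out 0110 | ==

Converged values:
  [0] 1111
  [1] 0100
  [2] 1111
  [3] 1111
  [4] 0110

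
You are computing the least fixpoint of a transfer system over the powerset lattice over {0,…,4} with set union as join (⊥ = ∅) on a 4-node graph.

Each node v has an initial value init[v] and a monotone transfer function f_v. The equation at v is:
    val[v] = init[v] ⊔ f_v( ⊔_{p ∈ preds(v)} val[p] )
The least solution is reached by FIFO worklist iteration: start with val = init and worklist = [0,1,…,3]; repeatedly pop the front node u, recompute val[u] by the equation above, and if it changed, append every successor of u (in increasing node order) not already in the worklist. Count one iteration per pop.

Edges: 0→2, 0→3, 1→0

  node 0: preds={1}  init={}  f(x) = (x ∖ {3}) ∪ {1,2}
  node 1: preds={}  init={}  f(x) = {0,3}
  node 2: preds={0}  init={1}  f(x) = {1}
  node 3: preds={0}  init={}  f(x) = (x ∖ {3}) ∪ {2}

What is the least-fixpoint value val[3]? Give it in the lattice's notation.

Worklist (7 pops):
  #1 pop 0: in={} → {1,2} (was {}); enqueue []
  #2 pop 1: in={} → {0,3} (was {}); enqueue [0]
  #3 pop 2: in={1,2} → {1} (no change)
  #4 pop 3: in={1,2} → {1,2} (was {}); enqueue []
  #5 pop 0: in={0,3} → {0,1,2} (was {1,2}); enqueue [2,3]
  #6 pop 2: in={0,1,2} → {1} (no change)
  #7 pop 3: in={0,1,2} → {0,1,2} (was {1,2}); enqueue []

Fixpoint:
  val[0] = {0,1,2}
  val[1] = {0,3}
  val[2] = {1}
  val[3] = {0,1,2}

{0,1,2}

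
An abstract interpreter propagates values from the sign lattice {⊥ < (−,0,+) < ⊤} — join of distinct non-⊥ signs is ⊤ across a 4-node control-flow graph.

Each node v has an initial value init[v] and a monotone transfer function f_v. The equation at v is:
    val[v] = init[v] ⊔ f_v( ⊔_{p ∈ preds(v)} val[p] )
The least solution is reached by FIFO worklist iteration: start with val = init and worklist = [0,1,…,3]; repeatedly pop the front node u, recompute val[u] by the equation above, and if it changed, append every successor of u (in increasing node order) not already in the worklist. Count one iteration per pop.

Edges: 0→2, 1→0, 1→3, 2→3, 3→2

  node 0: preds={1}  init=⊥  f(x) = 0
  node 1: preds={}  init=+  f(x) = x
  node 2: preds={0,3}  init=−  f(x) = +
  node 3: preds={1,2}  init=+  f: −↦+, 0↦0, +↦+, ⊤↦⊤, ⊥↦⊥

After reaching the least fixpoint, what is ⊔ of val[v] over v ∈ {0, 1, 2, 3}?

⊤

Worklist (5 pops):
  #1 pop 0: in=+ → 0 (was ⊥); enqueue []
  #2 pop 1: in=⊥ → + (no change)
  #3 pop 2: in=⊤ → ⊤ (was −); enqueue []
  #4 pop 3: in=⊤ → ⊤ (was +); enqueue [2]
  #5 pop 2: in=⊤ → ⊤ (no change)

Fixpoint:
  val[0] = 0
  val[1] = +
  val[2] = ⊤
  val[3] = ⊤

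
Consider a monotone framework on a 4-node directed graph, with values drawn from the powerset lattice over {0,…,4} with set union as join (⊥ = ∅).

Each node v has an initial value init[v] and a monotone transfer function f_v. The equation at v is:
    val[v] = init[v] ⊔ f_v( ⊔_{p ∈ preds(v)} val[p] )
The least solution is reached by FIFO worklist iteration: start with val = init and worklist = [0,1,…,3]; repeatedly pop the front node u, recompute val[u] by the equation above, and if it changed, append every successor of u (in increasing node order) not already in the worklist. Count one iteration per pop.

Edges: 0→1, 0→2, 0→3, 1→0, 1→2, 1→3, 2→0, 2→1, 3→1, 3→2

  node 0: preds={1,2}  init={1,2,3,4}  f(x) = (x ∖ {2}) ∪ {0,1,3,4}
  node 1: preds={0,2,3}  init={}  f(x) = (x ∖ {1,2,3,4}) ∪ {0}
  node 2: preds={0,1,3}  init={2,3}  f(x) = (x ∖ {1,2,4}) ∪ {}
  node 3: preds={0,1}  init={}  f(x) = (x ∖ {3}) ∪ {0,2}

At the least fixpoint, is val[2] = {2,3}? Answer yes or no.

Trace (7 dequeues):
  [1] u=0 | in {2,3} | out {0,1,2,3,4} | prev {1,2,3,4} | push {}
  [2] u=1 | in {0,1,2,3,4} | out {0} | prev {} | push {0}
  [3] u=2 | in {0,1,2,3,4} | out {0,2,3} | prev {2,3} | push {1}
  [4] u=3 | in {0,1,2,3,4} | out {0,1,2,4} | prev {} | push {2}
  [5] u=0 | in {0,2,3} | out {0,1,2,3,4} | ==
  [6] u=1 | in {0,1,2,3,4} | out {0} | ==
  [7] u=2 | in {0,1,2,3,4} | out {0,2,3} | ==

Converged values:
  [0] {0,1,2,3,4}
  [1] {0}
  [2] {0,2,3}
  [3] {0,1,2,4}

no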